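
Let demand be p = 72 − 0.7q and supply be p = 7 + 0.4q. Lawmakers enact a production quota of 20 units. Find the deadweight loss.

840.45

Competitive equilibrium: 72 − 0.7q = 7 + 0.4q → q* = 59.0909, p* = 30.6364.
At q = 20: demand price = 72 − 0.7·20 = 58; supply price = 7 + 0.4·20 = 15.
Δq = 59.0909 − 20 = 39.0909; wedge = 58 − 15 = 43.
Welfare loss = ½ × 39.0909 × 43 = 840.45.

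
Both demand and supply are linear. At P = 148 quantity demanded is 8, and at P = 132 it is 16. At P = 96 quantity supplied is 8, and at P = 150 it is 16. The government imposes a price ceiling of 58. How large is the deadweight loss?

585.91

Demand slope = (132 − 148)/(16 − 8) = −2, so P = 164 − 2Q.
Supply slope = (150 − 96)/(16 − 8) = 6.75, so P = 42 + 6.75Q.
Competitive equilibrium: 164 − 2Q = 42 + 6.75Q → Q* = 13.9429, P* = 136.1143.
At the ceiling P = 58, quantity supplied = (58 − 42)/6.75 = 2.3704.
Willingness to pay at Q' = 2.3704: 164 − 2·2.3704 = 159.2592.
ΔQ = 13.9429 − 2.3704 = 11.5725; wedge = 159.2592 − 58 = 101.2592.
DWL = ½ × 11.5725 × 101.2592 = 585.91.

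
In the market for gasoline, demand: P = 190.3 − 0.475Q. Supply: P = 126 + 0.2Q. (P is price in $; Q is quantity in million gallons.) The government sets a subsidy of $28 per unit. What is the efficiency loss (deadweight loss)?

Competitive equilibrium: 190.3 − 0.475Q = 126 + 0.2Q → Q* = 95.2593, P* = 145.0519.
The subsidy lowers effective supply by 28: P = 98 + 0.2Q.
New quantity: 190.3 − 0.475Q = 98 + 0.2Q → Q' = 136.7407.
Overproduction ΔQ = 136.7407 − 95.2593 = 41.4814; wedge = subsidy = 28.
Deadweight loss = ½ × 41.4814 × 28 = $580.74 million.

$580.74 million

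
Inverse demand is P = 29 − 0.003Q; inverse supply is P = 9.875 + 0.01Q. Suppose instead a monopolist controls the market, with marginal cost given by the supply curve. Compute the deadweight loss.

Competitive equilibrium: 29 − 0.003Q = 9.875 + 0.01Q → Q* = 1471.15385, P* = 24.58654.
Marginal revenue: MR = 29 − 0.006Q. Set MR = MC: 29 − 0.006Q = 9.875 + 0.01Q → Q_m = 1195.3125.
Price P_m = 29 − 0.003·1195.3125 = 25.41406; MC(Q_m) = 9.875 + 0.01·1195.3125 = 21.82813.
Competitive Q* = 1471.15385, so ΔQ = 275.84135; wedge = 25.41406 − 21.82813 = 3.58593.
DWL = ½ × 275.84135 × 3.58593 = 494.57.

494.57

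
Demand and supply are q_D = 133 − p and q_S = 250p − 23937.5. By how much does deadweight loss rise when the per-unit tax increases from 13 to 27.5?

292.46

In inverse form: demand p = 133 − q, supply p = 95.75 + 0.004q.
Competitive equilibrium: 133 − q = 95.75 + 0.004q → q* = 37.1016, p* = 95.8984.
For a per-unit tax t: Δq = t/1.004, so DWL = ½·t·(t/1.004) = t²/2.008.
At t = 13: DWL = 84.163. At t = 27.5: DWL = 376.619.
Increase = 376.619 − 84.163 = 292.46.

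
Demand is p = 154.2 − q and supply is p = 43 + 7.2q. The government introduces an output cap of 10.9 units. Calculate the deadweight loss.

Competitive equilibrium: 154.2 − q = 43 + 7.2q → q* = 13.561, p* = 140.639.
At q = 10.9: demand price = 154.2 − 1·10.9 = 143.3; supply price = 43 + 7.2·10.9 = 121.48.
Δq = 13.561 − 10.9 = 2.661; wedge = 143.3 − 121.48 = 21.82.
DWL = ½ × 2.661 × 21.82 = 29.03.

29.03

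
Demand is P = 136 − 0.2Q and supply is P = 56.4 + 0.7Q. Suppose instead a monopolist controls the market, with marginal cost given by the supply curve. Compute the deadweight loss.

Competitive equilibrium: 136 − 0.2Q = 56.4 + 0.7Q → Q* = 88.4444, P* = 118.3111.
Marginal revenue: MR = 136 − 0.4Q. Set MR = MC: 136 − 0.4Q = 56.4 + 0.7Q → Q_m = 72.3636.
Price P_m = 136 − 0.2·72.3636 = 121.5273; MC(Q_m) = 56.4 + 0.7·72.3636 = 107.0545.
Competitive Q* = 88.4444, so ΔQ = 16.0808; wedge = 121.5273 − 107.0545 = 14.4728.
DWL = ½ × 16.0808 × 14.4728 = 116.37.

116.37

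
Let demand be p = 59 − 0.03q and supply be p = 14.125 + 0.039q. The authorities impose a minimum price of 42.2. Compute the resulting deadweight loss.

Competitive equilibrium: 59 − 0.03q = 14.125 + 0.039q → q* = 650.3623, p* = 39.4891.
At the floor p = 42.2, quantity demanded = (59 − 42.2)/0.03 = 560.
Sellers' marginal cost at q' = 560: 14.125 + 0.039·560 = 35.965.
Δq = 650.3623 − 560 = 90.3623; wedge = 42.2 − 35.965 = 6.235.
The triangle = ½ × 90.3623 × 6.235 = 281.70.

281.70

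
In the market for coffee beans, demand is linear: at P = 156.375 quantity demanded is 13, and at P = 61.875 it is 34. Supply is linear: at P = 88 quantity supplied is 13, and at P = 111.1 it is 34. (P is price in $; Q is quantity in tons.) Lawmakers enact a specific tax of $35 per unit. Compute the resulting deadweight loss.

Demand slope = (61.875 − 156.375)/(34 − 13) = −4.5, so P = 214.875 − 4.5Q.
Supply slope = (111.1 − 88)/(34 − 13) = 1.1, so P = 73.7 + 1.1Q.
Competitive equilibrium: 214.875 − 4.5Q = 73.7 + 1.1Q → Q* = 25.2098, P* = 101.4308.
With the tax, the buyer price exceeds the seller price by 35: (214.875 − 4.5Q) − (73.7 + 1.1Q) = 35 → Q' = 18.9598.
ΔQ = 25.2098 − 18.9598 = 6.25; the wedge equals the tax, 35.
The triangle = ½ × 6.25 × 35 = $109.375.

$109.375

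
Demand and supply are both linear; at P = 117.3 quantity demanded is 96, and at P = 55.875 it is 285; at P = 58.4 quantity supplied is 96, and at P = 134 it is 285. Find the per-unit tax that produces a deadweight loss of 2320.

58

Demand slope = (55.875 − 117.3)/(285 − 96) = −0.325, so P = 148.5 − 0.325Q.
Supply slope = (134 − 58.4)/(285 − 96) = 0.4, so P = 20 + 0.4Q.
Competitive equilibrium: 148.5 − 0.325Q = 20 + 0.4Q → Q* = 177.2414, P* = 90.8966.
A tax t gives ΔQ = t/0.725 and wedge t, so DWL = t²/1.45.
t²/1.45 = 2320 → t² = 3364 → t = 58.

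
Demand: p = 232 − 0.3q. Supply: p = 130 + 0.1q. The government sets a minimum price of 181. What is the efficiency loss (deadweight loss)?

1445

Competitive equilibrium: 232 − 0.3q = 130 + 0.1q → q* = 255, p* = 155.5.
At the floor p = 181, quantity demanded = (232 − 181)/0.3 = 170.
Sellers' marginal cost at q' = 170: 130 + 0.1·170 = 147.
Δq = 255 − 170 = 85; wedge = 181 − 147 = 34.
The triangle = ½ × 85 × 34 = 1445.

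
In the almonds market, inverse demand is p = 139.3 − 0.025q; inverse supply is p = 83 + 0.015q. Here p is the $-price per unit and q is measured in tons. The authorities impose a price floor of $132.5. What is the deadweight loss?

Competitive equilibrium: 139.3 − 0.025q = 83 + 0.015q → q* = 1407.5, p* = 104.1125.
At the floor p = 132.5, quantity demanded = (139.3 − 132.5)/0.025 = 272.
Sellers' marginal cost at q' = 272: 83 + 0.015·272 = 87.08.
Δq = 1407.5 − 272 = 1135.5; wedge = 132.5 − 87.08 = 45.42.
The triangle = ½ × 1135.5 × 45.42 = $25787.205.

$25787.205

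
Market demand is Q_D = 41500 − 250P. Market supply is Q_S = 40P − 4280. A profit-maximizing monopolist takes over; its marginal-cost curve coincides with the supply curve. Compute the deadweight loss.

881.80

In inverse form: demand P = 166 − 0.004Q, supply P = 107 + 0.025Q.
Competitive equilibrium: 166 − 0.004Q = 107 + 0.025Q → Q* = 2034.48276, P* = 157.86207.
Marginal revenue: MR = 166 − 0.008Q. Set MR = MC: 166 − 0.008Q = 107 + 0.025Q → Q_m = 1787.87879.
Price P_m = 166 − 0.004·1787.87879 = 158.84848; MC(Q_m) = 107 + 0.025·1787.87879 = 151.69697.
Competitive Q* = 2034.48276, so ΔQ = 246.60397; wedge = 158.84848 − 151.69697 = 7.15151.
DWL = ½ × 246.60397 × 7.15151 = 881.80.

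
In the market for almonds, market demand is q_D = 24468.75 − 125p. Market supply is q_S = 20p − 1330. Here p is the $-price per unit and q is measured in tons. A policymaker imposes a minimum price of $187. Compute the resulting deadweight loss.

$37338.67

In inverse form: demand p = 195.75 − 0.008q, supply p = 66.5 + 0.05q.
Competitive equilibrium: 195.75 − 0.008q = 66.5 + 0.05q → q* = 2228.4483, p* = 177.9224.
At the floor p = 187, quantity demanded = (195.75 − 187)/0.008 = 1093.75.
Sellers' marginal cost at q' = 1093.75: 66.5 + 0.05·1093.75 = 121.1875.
Δq = 2228.4483 − 1093.75 = 1134.6983; wedge = 187 − 121.1875 = 65.8125.
Deadweight loss = ½ × 1134.6983 × 65.8125 = $37338.67.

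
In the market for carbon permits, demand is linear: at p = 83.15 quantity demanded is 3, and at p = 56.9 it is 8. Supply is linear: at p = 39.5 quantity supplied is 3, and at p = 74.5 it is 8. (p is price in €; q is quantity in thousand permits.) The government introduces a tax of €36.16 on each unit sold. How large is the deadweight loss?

Demand slope = (56.9 − 83.15)/(8 − 3) = −5.25, so p = 98.9 − 5.25q.
Supply slope = (74.5 − 39.5)/(8 − 3) = 7, so p = 18.5 + 7q.
Competitive equilibrium: 98.9 − 5.25q = 18.5 + 7q → q* = 6.5633, p* = 64.4429.
With the tax, the buyer price exceeds the seller price by 36.16: (98.9 − 5.25q) − (18.5 + 7q) = 36.16 → q' = 3.6114.
Δq = 6.5633 − 3.6114 = 2.9519; the wedge equals the tax, 36.16.
Welfare loss = ½ × 2.9519 × 36.16 = €53.37 thousand.

€53.37 thousand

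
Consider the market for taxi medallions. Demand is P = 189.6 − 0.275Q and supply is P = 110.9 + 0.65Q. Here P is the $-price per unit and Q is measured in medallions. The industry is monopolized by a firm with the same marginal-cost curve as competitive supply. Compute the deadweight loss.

$175.83

Competitive equilibrium: 189.6 − 0.275Q = 110.9 + 0.65Q → Q* = 85.0811, P* = 166.2027.
Marginal revenue: MR = 189.6 − 0.55Q. Set MR = MC: 189.6 − 0.55Q = 110.9 + 0.65Q → Q_m = 65.5833.
Price P_m = 189.6 − 0.275·65.5833 = 171.5646; MC(Q_m) = 110.9 + 0.65·65.5833 = 153.5291.
Competitive Q* = 85.0811, so ΔQ = 19.4978; wedge = 171.5646 − 153.5291 = 18.0355.
DWL = ½ × 19.4978 × 18.0355 = $175.83.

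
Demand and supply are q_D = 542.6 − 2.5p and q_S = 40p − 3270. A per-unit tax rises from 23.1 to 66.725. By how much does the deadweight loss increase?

In inverse form: demand p = 217.04 − 0.4q, supply p = 81.75 + 0.025q.
Competitive equilibrium: 217.04 − 0.4q = 81.75 + 0.025q → q* = 318.3294, p* = 89.7082.
For a per-unit tax t: Δq = t/0.425, so DWL = ½·t·(t/0.425) = t²/0.85.
At t = 23.1: DWL = 627.776. At t = 66.725: DWL = 5237.913.
Increase = 5237.913 − 627.776 = 4610.14.

4610.14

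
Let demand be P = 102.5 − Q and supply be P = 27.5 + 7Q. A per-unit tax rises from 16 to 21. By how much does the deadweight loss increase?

11.56

Competitive equilibrium: 102.5 − Q = 27.5 + 7Q → Q* = 9.375, P* = 93.125.
For a per-unit tax t: ΔQ = t/8, so DWL = ½·t·(t/8) = t²/16.
At t = 16: DWL = 16. At t = 21: DWL = 27.563.
Increase = 27.563 − 16 = 11.56.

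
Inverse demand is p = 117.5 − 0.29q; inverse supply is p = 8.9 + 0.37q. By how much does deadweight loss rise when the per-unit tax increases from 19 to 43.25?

1143.61

Competitive equilibrium: 117.5 − 0.29q = 8.9 + 0.37q → q* = 164.5455, p* = 69.7818.
For a per-unit tax t: Δq = t/0.66, so DWL = ½·t·(t/0.66) = t²/1.32.
At t = 19: DWL = 273.485. At t = 43.25: DWL = 1417.093.
Increase = 1417.093 − 273.485 = 1143.61.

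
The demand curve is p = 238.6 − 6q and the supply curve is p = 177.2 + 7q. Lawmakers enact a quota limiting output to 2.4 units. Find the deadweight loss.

Competitive equilibrium: 238.6 − 6q = 177.2 + 7q → q* = 4.7231, p* = 210.2615.
At q = 2.4: demand price = 238.6 − 6·2.4 = 224.2; supply price = 177.2 + 7·2.4 = 194.
Δq = 4.7231 − 2.4 = 2.3231; wedge = 224.2 − 194 = 30.2.
DWL = ½ × 2.3231 × 30.2 = 35.08.

35.08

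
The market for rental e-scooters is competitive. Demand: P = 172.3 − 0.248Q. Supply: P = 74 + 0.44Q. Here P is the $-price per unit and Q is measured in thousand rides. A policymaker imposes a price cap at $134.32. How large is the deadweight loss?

Competitive equilibrium: 172.3 − 0.248Q = 74 + 0.44Q → Q* = 142.8779, P* = 136.8663.
At the ceiling P = 134.32, quantity supplied = (134.32 − 74)/0.44 = 137.0909.
Willingness to pay at Q' = 137.0909: 172.3 − 0.248·137.0909 = 138.3015.
ΔQ = 142.8779 − 137.0909 = 5.787; wedge = 138.3015 − 134.32 = 3.9815.
Welfare loss = ½ × 5.787 × 3.9815 = $11.52 thousand.

$11.52 thousand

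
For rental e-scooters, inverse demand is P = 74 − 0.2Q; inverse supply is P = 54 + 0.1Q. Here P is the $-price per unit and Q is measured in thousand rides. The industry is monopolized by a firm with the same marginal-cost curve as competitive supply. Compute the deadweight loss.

$106.67 thousand

Competitive equilibrium: 74 − 0.2Q = 54 + 0.1Q → Q* = 66.6667, P* = 60.6667.
Marginal revenue: MR = 74 − 0.4Q. Set MR = MC: 74 − 0.4Q = 54 + 0.1Q → Q_m = 40.
Price P_m = 74 − 0.2·40 = 66; MC(Q_m) = 54 + 0.1·40 = 58.
Competitive Q* = 66.6667, so ΔQ = 26.6667; wedge = 66 − 58 = 8.
Deadweight loss = ½ × 26.6667 × 8 = $106.67 thousand.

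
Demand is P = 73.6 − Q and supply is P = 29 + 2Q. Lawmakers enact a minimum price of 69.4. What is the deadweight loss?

170.67

Competitive equilibrium: 73.6 − Q = 29 + 2Q → Q* = 14.8667, P* = 58.7333.
At the floor P = 69.4, quantity demanded = (73.6 − 69.4)/1 = 4.2.
Sellers' marginal cost at Q' = 4.2: 29 + 2·4.2 = 37.4.
ΔQ = 14.8667 − 4.2 = 10.6667; wedge = 69.4 − 37.4 = 32.
Deadweight loss = ½ × 10.6667 × 32 = 170.67.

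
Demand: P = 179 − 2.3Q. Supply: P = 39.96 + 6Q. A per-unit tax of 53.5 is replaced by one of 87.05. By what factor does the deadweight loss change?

Competitive equilibrium: 179 − 2.3Q = 39.96 + 6Q → Q* = 16.7518, P* = 140.4708.
For a per-unit tax t: ΔQ = t/8.3, so DWL = ½·t·(t/8.3) = t²/16.6.
At t = 53.5: DWL = 172.425. At t = 87.05: DWL = 456.488.
Ratio = (87.05/53.5)² = 2.647.

2.647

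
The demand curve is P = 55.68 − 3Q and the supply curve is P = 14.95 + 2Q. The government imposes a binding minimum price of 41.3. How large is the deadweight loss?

Competitive equilibrium: 55.68 − 3Q = 14.95 + 2Q → Q* = 8.146, P* = 31.242.
At the floor P = 41.3, quantity demanded = (55.68 − 41.3)/3 = 4.7933.
Sellers' marginal cost at Q' = 4.7933: 14.95 + 2·4.7933 = 24.5366.
ΔQ = 8.146 − 4.7933 = 3.3527; wedge = 41.3 − 24.5366 = 16.7634.
Welfare loss = ½ × 3.3527 × 16.7634 = 28.10.

28.10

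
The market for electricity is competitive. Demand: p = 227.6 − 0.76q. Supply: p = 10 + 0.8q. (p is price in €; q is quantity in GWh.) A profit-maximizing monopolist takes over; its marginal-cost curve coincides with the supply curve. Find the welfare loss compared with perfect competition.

Competitive equilibrium: 227.6 − 0.76q = 10 + 0.8q → q* = 139.4872, p* = 121.5897.
Marginal revenue: MR = 227.6 − 1.52q. Set MR = MC: 227.6 − 1.52q = 10 + 0.8q → q_m = 93.7931.
Price p_m = 227.6 − 0.76·93.7931 = 156.3172; MC(q_m) = 10 + 0.8·93.7931 = 85.0345.
Competitive q* = 139.4872, so Δq = 45.6941; wedge = 156.3172 − 85.0345 = 71.2827.
Deadweight loss = ½ × 45.6941 × 71.2827 = €1628.60.

€1628.60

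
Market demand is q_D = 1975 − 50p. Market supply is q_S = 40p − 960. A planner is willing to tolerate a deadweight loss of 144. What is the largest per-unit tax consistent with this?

3.6

In inverse form: demand p = 39.5 − 0.02q, supply p = 24 + 0.025q.
Competitive equilibrium: 39.5 − 0.02q = 24 + 0.025q → q* = 344.4444, p* = 32.6111.
A tax t gives Δq = t/0.045 and wedge t, so DWL = t²/0.09.
t²/0.09 = 144 → t² = 12.96 → t = 3.6.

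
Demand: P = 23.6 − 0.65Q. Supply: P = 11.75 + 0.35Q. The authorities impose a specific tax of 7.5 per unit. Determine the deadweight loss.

Competitive equilibrium: 23.6 − 0.65Q = 11.75 + 0.35Q → Q* = 11.85, P* = 15.8975.
With the tax, the buyer price exceeds the seller price by 7.5: (23.6 − 0.65Q) − (11.75 + 0.35Q) = 7.5 → Q' = 4.35.
ΔQ = 11.85 − 4.35 = 7.5; the wedge equals the tax, 7.5.
The triangle = ½ × 7.5 × 7.5 = 28.125.

28.125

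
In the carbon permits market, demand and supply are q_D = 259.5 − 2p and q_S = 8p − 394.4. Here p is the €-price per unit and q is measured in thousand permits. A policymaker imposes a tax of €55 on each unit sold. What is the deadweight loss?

In inverse form: demand p = 129.75 − 0.5q, supply p = 49.3 + 0.125q.
Competitive equilibrium: 129.75 − 0.5q = 49.3 + 0.125q → q* = 128.72, p* = 65.39.
With the tax, the buyer price exceeds the seller price by 55: (129.75 − 0.5q) − (49.3 + 0.125q) = 55 → q' = 40.72.
Δq = 128.72 − 40.72 = 88; the wedge equals the tax, 55.
DWL = ½ × 88 × 55 = €2420 thousand.

€2420 thousand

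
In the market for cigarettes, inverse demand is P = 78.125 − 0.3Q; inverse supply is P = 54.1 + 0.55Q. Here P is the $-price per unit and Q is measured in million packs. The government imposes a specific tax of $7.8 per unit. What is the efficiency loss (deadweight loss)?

$35.79 million

Competitive equilibrium: 78.125 − 0.3Q = 54.1 + 0.55Q → Q* = 28.2647, P* = 69.6456.
With the tax, the buyer price exceeds the seller price by 7.8: (78.125 − 0.3Q) − (54.1 + 0.55Q) = 7.8 → Q' = 19.0882.
ΔQ = 28.2647 − 19.0882 = 9.1765; the wedge equals the tax, 7.8.
DWL = ½ × 9.1765 × 7.8 = $35.79 million.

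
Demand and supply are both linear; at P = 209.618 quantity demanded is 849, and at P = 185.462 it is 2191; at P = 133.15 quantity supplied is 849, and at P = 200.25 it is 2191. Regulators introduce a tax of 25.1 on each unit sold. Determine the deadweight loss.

4632.43

Demand slope = (185.462 − 209.618)/(2191 − 849) = −0.018, so P = 224.9 − 0.018Q.
Supply slope = (200.25 − 133.15)/(2191 − 849) = 0.05, so P = 90.7 + 0.05Q.
Competitive equilibrium: 224.9 − 0.018Q = 90.7 + 0.05Q → Q* = 1973.5294, P* = 189.3765.
With the tax, the buyer price exceeds the seller price by 25.1: (224.9 − 0.018Q) − (90.7 + 0.05Q) = 25.1 → Q' = 1604.4118.
ΔQ = 1973.5294 − 1604.4118 = 369.1176; the wedge equals the tax, 25.1.
Welfare loss = ½ × 369.1176 × 25.1 = 4632.43.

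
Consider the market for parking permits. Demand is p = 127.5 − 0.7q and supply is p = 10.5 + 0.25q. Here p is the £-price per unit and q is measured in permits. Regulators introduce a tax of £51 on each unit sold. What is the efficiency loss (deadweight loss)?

£1368.95

Competitive equilibrium: 127.5 − 0.7q = 10.5 + 0.25q → q* = 123.1579, p* = 41.2895.
With the tax, the buyer price exceeds the seller price by 51: (127.5 − 0.7q) − (10.5 + 0.25q) = 51 → q' = 69.4737.
Δq = 123.1579 − 69.4737 = 53.6842; the wedge equals the tax, 51.
The triangle = ½ × 53.6842 × 51 = £1368.95.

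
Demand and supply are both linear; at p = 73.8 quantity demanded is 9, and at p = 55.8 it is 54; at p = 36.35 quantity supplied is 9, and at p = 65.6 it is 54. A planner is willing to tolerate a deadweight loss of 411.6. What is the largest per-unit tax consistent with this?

Demand slope = (55.8 − 73.8)/(54 − 9) = −0.4, so p = 77.4 − 0.4q.
Supply slope = (65.6 − 36.35)/(54 − 9) = 0.65, so p = 30.5 + 0.65q.
Competitive equilibrium: 77.4 − 0.4q = 30.5 + 0.65q → q* = 44.6667, p* = 59.5333.
A tax t gives Δq = t/1.05 and wedge t, so DWL = t²/2.1.
t²/2.1 = 411.6 → t² = 864.36 → t = 29.4.

29.4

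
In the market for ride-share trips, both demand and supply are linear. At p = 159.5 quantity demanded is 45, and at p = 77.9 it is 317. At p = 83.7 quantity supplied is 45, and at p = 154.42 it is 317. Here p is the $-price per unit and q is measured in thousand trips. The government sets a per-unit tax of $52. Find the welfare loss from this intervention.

$2414.29 thousand

Demand slope = (77.9 − 159.5)/(317 − 45) = −0.3, so p = 173 − 0.3q.
Supply slope = (154.42 − 83.7)/(317 − 45) = 0.26, so p = 72 + 0.26q.
Competitive equilibrium: 173 − 0.3q = 72 + 0.26q → q* = 180.35714, p* = 118.89286.
With the tax, the buyer price exceeds the seller price by 52: (173 − 0.3q) − (72 + 0.26q) = 52 → q' = 87.5.
Δq = 180.35714 − 87.5 = 92.85714; the wedge equals the tax, 52.
Welfare loss = ½ × 92.85714 × 52 = $2414.29 thousand.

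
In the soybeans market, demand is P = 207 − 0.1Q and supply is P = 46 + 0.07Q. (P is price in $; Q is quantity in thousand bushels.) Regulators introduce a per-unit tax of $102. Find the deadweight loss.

$30600 thousand

Competitive equilibrium: 207 − 0.1Q = 46 + 0.07Q → Q* = 947.0588, P* = 112.2941.
With the tax, the buyer price exceeds the seller price by 102: (207 − 0.1Q) − (46 + 0.07Q) = 102 → Q' = 347.0588.
ΔQ = 947.0588 − 347.0588 = 600; the wedge equals the tax, 102.
DWL = ½ × 600 × 102 = $30600 thousand.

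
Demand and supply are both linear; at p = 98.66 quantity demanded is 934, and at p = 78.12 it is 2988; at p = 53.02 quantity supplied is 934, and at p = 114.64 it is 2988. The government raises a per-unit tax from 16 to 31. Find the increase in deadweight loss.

8812.50

Demand slope = (78.12 − 98.66)/(2988 − 934) = −0.01, so p = 108 − 0.01q.
Supply slope = (114.64 − 53.02)/(2988 − 934) = 0.03, so p = 25 + 0.03q.
Competitive equilibrium: 108 − 0.01q = 25 + 0.03q → q* = 2075, p* = 87.25.
For a per-unit tax t: Δq = t/0.04, so DWL = ½·t·(t/0.04) = t²/0.08.
At t = 16: DWL = 3200. At t = 31: DWL = 12012.5.
Increase = 12012.5 − 3200 = 8812.50.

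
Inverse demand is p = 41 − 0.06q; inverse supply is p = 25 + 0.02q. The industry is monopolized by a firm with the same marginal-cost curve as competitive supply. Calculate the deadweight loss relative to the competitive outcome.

293.88

Competitive equilibrium: 41 − 0.06q = 25 + 0.02q → q* = 200, p* = 29.
Marginal revenue: MR = 41 − 0.12q. Set MR = MC: 41 − 0.12q = 25 + 0.02q → q_m = 114.2857.
Price p_m = 41 − 0.06·114.2857 = 34.1429; MC(q_m) = 25 + 0.02·114.2857 = 27.2857.
Competitive q* = 200, so Δq = 85.7143; wedge = 34.1429 − 27.2857 = 6.8572.
Welfare loss = ½ × 85.7143 × 6.8572 = 293.88.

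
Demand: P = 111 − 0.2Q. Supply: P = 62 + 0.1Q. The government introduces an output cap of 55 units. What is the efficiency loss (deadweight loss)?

Competitive equilibrium: 111 − 0.2Q = 62 + 0.1Q → Q* = 163.3333, P* = 78.3333.
At Q = 55: demand price = 111 − 0.2·55 = 100; supply price = 62 + 0.1·55 = 67.5.
ΔQ = 163.3333 − 55 = 108.3333; wedge = 100 − 67.5 = 32.5.
The triangle = ½ × 108.3333 × 32.5 = 1760.42.

1760.42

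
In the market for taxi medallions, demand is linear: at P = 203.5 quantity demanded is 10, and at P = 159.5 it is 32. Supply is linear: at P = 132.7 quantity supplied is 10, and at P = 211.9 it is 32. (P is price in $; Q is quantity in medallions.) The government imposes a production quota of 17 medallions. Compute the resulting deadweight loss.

$89.16

Demand slope = (159.5 − 203.5)/(32 − 10) = −2, so P = 223.5 − 2Q.
Supply slope = (211.9 − 132.7)/(32 − 10) = 3.6, so P = 96.7 + 3.6Q.
Competitive equilibrium: 223.5 − 2Q = 96.7 + 3.6Q → Q* = 22.6429, P* = 178.2143.
At Q = 17: demand price = 223.5 − 2·17 = 189.5; supply price = 96.7 + 3.6·17 = 157.9.
ΔQ = 22.6429 − 17 = 5.6429; wedge = 189.5 − 157.9 = 31.6.
DWL = ½ × 5.6429 × 31.6 = $89.16.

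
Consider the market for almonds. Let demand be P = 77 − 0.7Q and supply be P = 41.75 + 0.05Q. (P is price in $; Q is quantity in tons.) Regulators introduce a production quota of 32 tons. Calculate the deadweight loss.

Competitive equilibrium: 77 − 0.7Q = 41.75 + 0.05Q → Q* = 47, P* = 44.1.
At Q = 32: demand price = 77 − 0.7·32 = 54.6; supply price = 41.75 + 0.05·32 = 43.35.
ΔQ = 47 − 32 = 15; wedge = 54.6 − 43.35 = 11.25.
The triangle = ½ × 15 × 11.25 = $84.375.

$84.375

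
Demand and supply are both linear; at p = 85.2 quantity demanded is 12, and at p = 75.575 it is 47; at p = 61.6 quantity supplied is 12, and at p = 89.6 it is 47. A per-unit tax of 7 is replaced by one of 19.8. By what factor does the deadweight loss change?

8.001

Demand slope = (75.575 − 85.2)/(47 − 12) = −0.275, so p = 88.5 − 0.275q.
Supply slope = (89.6 − 61.6)/(47 − 12) = 0.8, so p = 52 + 0.8q.
Competitive equilibrium: 88.5 − 0.275q = 52 + 0.8q → q* = 33.9535, p* = 79.1628.
For a per-unit tax t: Δq = t/1.075, so DWL = ½·t·(t/1.075) = t²/2.15.
At t = 7: DWL = 22.791. At t = 19.8: DWL = 182.344.
Ratio = (19.8/7)² = 8.001.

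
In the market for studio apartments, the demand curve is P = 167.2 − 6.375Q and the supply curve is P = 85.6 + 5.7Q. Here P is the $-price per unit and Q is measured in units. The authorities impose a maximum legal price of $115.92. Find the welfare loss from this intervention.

$12.49

Competitive equilibrium: 167.2 − 6.375Q = 85.6 + 5.7Q → Q* = 6.7578, P* = 124.1193.
At the ceiling P = 115.92, quantity supplied = (115.92 − 85.6)/5.7 = 5.3193.
Willingness to pay at Q' = 5.3193: 167.2 − 6.375·5.3193 = 133.2895.
ΔQ = 6.7578 − 5.3193 = 1.4385; wedge = 133.2895 − 115.92 = 17.3695.
Deadweight loss = ½ × 1.4385 × 17.3695 = $12.49.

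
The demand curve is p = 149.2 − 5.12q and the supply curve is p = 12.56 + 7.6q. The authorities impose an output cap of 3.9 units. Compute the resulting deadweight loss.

297.74

Competitive equilibrium: 149.2 − 5.12q = 12.56 + 7.6q → q* = 10.7421, p* = 94.2003.
At q = 3.9: demand price = 149.2 − 5.12·3.9 = 129.232; supply price = 12.56 + 7.6·3.9 = 42.2.
Δq = 10.7421 − 3.9 = 6.8421; wedge = 129.232 − 42.2 = 87.032.
Deadweight loss = ½ × 6.8421 × 87.032 = 297.74.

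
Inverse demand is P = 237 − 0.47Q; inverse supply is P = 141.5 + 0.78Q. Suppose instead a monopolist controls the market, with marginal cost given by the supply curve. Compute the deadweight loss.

Competitive equilibrium: 237 − 0.47Q = 141.5 + 0.78Q → Q* = 76.4, P* = 201.092.
Marginal revenue: MR = 237 − 0.94Q. Set MR = MC: 237 − 0.94Q = 141.5 + 0.78Q → Q_m = 55.5233.
Price P_m = 237 − 0.47·55.5233 = 210.904; MC(Q_m) = 141.5 + 0.78·55.5233 = 184.8082.
Competitive Q* = 76.4, so ΔQ = 20.8767; wedge = 210.904 − 184.8082 = 26.0958.
Welfare loss = ½ × 20.8767 × 26.0958 = 272.40.

272.40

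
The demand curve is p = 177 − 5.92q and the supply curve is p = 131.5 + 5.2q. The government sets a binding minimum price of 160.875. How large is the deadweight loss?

10.40

Competitive equilibrium: 177 − 5.92q = 131.5 + 5.2q → q* = 4.0917, p* = 152.777.
At the floor p = 160.875, quantity demanded = (177 − 160.875)/5.92 = 2.7238.
Sellers' marginal cost at q' = 2.7238: 131.5 + 5.2·2.7238 = 145.6638.
Δq = 4.0917 − 2.7238 = 1.3679; wedge = 160.875 − 145.6638 = 15.2112.
The triangle = ½ × 1.3679 × 15.2112 = 10.40.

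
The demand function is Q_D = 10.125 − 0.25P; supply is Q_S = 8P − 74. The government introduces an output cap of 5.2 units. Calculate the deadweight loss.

11.64

In inverse form: demand P = 40.5 − 4Q, supply P = 9.25 + 0.125Q.
Competitive equilibrium: 40.5 − 4Q = 9.25 + 0.125Q → Q* = 7.5758, P* = 10.197.
At Q = 5.2: demand price = 40.5 − 4·5.2 = 19.7; supply price = 9.25 + 0.125·5.2 = 9.9.
ΔQ = 7.5758 − 5.2 = 2.3758; wedge = 19.7 − 9.9 = 9.8.
Welfare loss = ½ × 2.3758 × 9.8 = 11.64.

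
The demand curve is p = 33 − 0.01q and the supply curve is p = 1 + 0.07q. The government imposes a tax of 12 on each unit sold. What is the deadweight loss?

900

Competitive equilibrium: 33 − 0.01q = 1 + 0.07q → q* = 400, p* = 29.
With the tax, the buyer price exceeds the seller price by 12: (33 − 0.01q) − (1 + 0.07q) = 12 → q' = 250.
Δq = 400 − 250 = 150; the wedge equals the tax, 12.
Deadweight loss = ½ × 150 × 12 = 900.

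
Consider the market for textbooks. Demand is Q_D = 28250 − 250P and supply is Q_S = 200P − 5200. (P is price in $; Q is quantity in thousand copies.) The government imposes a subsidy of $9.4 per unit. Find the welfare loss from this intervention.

$4908.89 thousand

In inverse form: demand P = 113 − 0.004Q, supply P = 26 + 0.005Q.
Competitive equilibrium: 113 − 0.004Q = 26 + 0.005Q → Q* = 9666.6667, P* = 74.3333.
The subsidy lowers effective supply by 9.4: P = 16.6 + 0.005Q.
New quantity: 113 − 0.004Q = 16.6 + 0.005Q → Q' = 10711.1111.
Overproduction ΔQ = 10711.1111 − 9666.6667 = 1044.4444; wedge = subsidy = 9.4.
The triangle = ½ × 1044.4444 × 9.4 = $4908.89 thousand.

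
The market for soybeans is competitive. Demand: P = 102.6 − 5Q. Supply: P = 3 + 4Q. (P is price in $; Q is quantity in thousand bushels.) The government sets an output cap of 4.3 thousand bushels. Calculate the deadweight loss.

$206.045 thousand

Competitive equilibrium: 102.6 − 5Q = 3 + 4Q → Q* = 11.06667, P* = 47.26667.
At Q = 4.3: demand price = 102.6 − 5·4.3 = 81.1; supply price = 3 + 4·4.3 = 20.2.
ΔQ = 11.06667 − 4.3 = 6.76667; wedge = 81.1 − 20.2 = 60.9.
Deadweight loss = ½ × 6.76667 × 60.9 = $206.045 thousand.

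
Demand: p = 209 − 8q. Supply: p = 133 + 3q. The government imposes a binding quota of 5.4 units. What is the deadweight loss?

12.53

Competitive equilibrium: 209 − 8q = 133 + 3q → q* = 6.9091, p* = 153.7273.
At q = 5.4: demand price = 209 − 8·5.4 = 165.8; supply price = 133 + 3·5.4 = 149.2.
Δq = 6.9091 − 5.4 = 1.5091; wedge = 165.8 − 149.2 = 16.6.
Deadweight loss = ½ × 1.5091 × 16.6 = 12.53.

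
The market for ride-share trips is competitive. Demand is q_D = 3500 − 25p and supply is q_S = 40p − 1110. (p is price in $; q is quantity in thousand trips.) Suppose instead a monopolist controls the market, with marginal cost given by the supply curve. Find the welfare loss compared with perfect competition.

$14066 thousand

In inverse form: demand p = 140 − 0.04q, supply p = 27.75 + 0.025q.
Competitive equilibrium: 140 − 0.04q = 27.75 + 0.025q → q* = 1726.9231, p* = 70.9231.
Marginal revenue: MR = 140 − 0.08q. Set MR = MC: 140 − 0.08q = 27.75 + 0.025q → q_m = 1069.0476.
Price p_m = 140 − 0.04·1069.0476 = 97.2381; MC(q_m) = 27.75 + 0.025·1069.0476 = 54.4762.
Competitive q* = 1726.9231, so Δq = 657.8755; wedge = 97.2381 − 54.4762 = 42.7619.
Deadweight loss = ½ × 657.8755 × 42.7619 = $14066 thousand.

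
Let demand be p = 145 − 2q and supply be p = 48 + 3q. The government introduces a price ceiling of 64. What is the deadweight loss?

Competitive equilibrium: 145 − 2q = 48 + 3q → q* = 19.4, p* = 106.2.
At the ceiling p = 64, quantity supplied = (64 − 48)/3 = 5.3333.
Willingness to pay at q' = 5.3333: 145 − 2·5.3333 = 134.3334.
Δq = 19.4 − 5.3333 = 14.0667; wedge = 134.3334 − 64 = 70.3334.
DWL = ½ × 14.0667 × 70.3334 = 494.68.

494.68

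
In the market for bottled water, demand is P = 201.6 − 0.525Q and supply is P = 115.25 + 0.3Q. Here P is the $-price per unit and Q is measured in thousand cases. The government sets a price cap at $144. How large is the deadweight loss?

$32.19 thousand

Competitive equilibrium: 201.6 − 0.525Q = 115.25 + 0.3Q → Q* = 104.6667, P* = 146.65.
At the ceiling P = 144, quantity supplied = (144 − 115.25)/0.3 = 95.8333.
Willingness to pay at Q' = 95.8333: 201.6 − 0.525·95.8333 = 151.2875.
ΔQ = 104.6667 − 95.8333 = 8.8334; wedge = 151.2875 − 144 = 7.2875.
Welfare loss = ½ × 8.8334 × 7.2875 = $32.19 thousand.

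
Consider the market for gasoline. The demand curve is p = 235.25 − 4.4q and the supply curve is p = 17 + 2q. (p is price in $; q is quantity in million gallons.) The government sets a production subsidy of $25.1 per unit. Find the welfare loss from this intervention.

Competitive equilibrium: 235.25 − 4.4q = 17 + 2q → q* = 34.1016, p* = 85.2031.
The subsidy lowers effective supply by 25.1: p = 2q − 8.1.
New quantity: 235.25 − 4.4q = 2q − 8.1 → q' = 38.0234.
Overproduction Δq = 38.0234 − 34.1016 = 3.9218; wedge = subsidy = 25.1.
DWL = ½ × 3.9218 × 25.1 = $49.22 million.

$49.22 million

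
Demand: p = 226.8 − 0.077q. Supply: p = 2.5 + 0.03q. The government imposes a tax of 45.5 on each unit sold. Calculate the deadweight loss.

9674.07

Competitive equilibrium: 226.8 − 0.077q = 2.5 + 0.03q → q* = 2096.2617, p* = 65.3879.
With the tax, the buyer price exceeds the seller price by 45.5: (226.8 − 0.077q) − (2.5 + 0.03q) = 45.5 → q' = 1671.028.
Δq = 2096.2617 − 1671.028 = 425.2337; the wedge equals the tax, 45.5.
The triangle = ½ × 425.2337 × 45.5 = 9674.07.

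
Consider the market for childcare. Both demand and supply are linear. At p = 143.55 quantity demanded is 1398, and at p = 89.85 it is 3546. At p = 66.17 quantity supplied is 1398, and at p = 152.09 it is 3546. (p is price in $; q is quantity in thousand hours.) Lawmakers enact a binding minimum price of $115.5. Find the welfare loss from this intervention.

Demand slope = (89.85 − 143.55)/(3546 − 1398) = −0.025, so p = 178.5 − 0.025q.
Supply slope = (152.09 − 66.17)/(3546 − 1398) = 0.04, so p = 10.25 + 0.04q.
Competitive equilibrium: 178.5 − 0.025q = 10.25 + 0.04q → q* = 2588.4615, p* = 113.7885.
At the floor p = 115.5, quantity demanded = (178.5 − 115.5)/0.025 = 2520.
Sellers' marginal cost at q' = 2520: 10.25 + 0.04·2520 = 111.05.
Δq = 2588.4615 − 2520 = 68.4615; wedge = 115.5 − 111.05 = 4.45.
Deadweight loss = ½ × 68.4615 × 4.45 = $152.33 thousand.

$152.33 thousand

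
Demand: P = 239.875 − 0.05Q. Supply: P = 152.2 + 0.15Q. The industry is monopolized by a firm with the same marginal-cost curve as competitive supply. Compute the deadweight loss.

768.69

Competitive equilibrium: 239.875 − 0.05Q = 152.2 + 0.15Q → Q* = 438.375, P* = 217.9563.
Marginal revenue: MR = 239.875 − 0.1Q. Set MR = MC: 239.875 − 0.1Q = 152.2 + 0.15Q → Q_m = 350.7.
Price P_m = 239.875 − 0.05·350.7 = 222.34; MC(Q_m) = 152.2 + 0.15·350.7 = 204.805.
Competitive Q* = 438.375, so ΔQ = 87.675; wedge = 222.34 − 204.805 = 17.535.
DWL = ½ × 87.675 × 17.535 = 768.69.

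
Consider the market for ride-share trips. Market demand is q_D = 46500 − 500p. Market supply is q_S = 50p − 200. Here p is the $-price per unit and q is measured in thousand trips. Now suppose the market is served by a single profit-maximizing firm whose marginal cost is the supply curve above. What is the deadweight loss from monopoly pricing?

$1250.16 thousand

In inverse form: demand p = 93 − 0.002q, supply p = 4 + 0.02q.
Competitive equilibrium: 93 − 0.002q = 4 + 0.02q → q* = 4045.45455, p* = 84.90909.
Marginal revenue: MR = 93 − 0.004q. Set MR = MC: 93 − 0.004q = 4 + 0.02q → q_m = 3708.33333.
Price p_m = 93 − 0.002·3708.33333 = 85.58333; MC(q_m) = 4 + 0.02·3708.33333 = 78.16667.
Competitive q* = 4045.45455, so Δq = 337.12122; wedge = 85.58333 − 78.16667 = 7.41666.
Deadweight loss = ½ × 337.12122 × 7.41666 = $1250.16 thousand.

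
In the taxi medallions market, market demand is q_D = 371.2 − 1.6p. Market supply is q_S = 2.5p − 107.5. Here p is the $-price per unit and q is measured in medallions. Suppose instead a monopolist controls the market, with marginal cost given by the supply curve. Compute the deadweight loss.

$2500.13

In inverse form: demand p = 232 − 0.625q, supply p = 43 + 0.4q.
Competitive equilibrium: 232 − 0.625q = 43 + 0.4q → q* = 184.39024, p* = 116.7561.
Marginal revenue: MR = 232 − 1.25q. Set MR = MC: 232 − 1.25q = 43 + 0.4q → q_m = 114.54545.
Price p_m = 232 − 0.625·114.54545 = 160.40909; MC(q_m) = 43 + 0.4·114.54545 = 88.81818.
Competitive q* = 184.39024, so Δq = 69.84479; wedge = 160.40909 − 88.81818 = 71.59091.
The triangle = ½ × 69.84479 × 71.59091 = $2500.13.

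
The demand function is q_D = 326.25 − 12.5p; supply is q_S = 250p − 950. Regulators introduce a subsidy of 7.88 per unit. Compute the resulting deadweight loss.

In inverse form: demand p = 26.1 − 0.08q, supply p = 3.8 + 0.004q.
Competitive equilibrium: 26.1 − 0.08q = 3.8 + 0.004q → q* = 265.4762, p* = 4.8619.
The subsidy lowers effective supply by 7.88: p = 0.004q − 4.08.
New quantity: 26.1 − 0.08q = 0.004q − 4.08 → q' = 359.2857.
Overproduction Δq = 359.2857 − 265.4762 = 93.8095; wedge = subsidy = 7.88.
Deadweight loss = ½ × 93.8095 × 7.88 = 369.61.

369.61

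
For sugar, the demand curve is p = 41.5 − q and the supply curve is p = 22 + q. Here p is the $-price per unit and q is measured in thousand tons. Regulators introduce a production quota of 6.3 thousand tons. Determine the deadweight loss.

Competitive equilibrium: 41.5 − q = 22 + q → q* = 9.75, p* = 31.75.
At q = 6.3: demand price = 41.5 − 1·6.3 = 35.2; supply price = 22 + 1·6.3 = 28.3.
Δq = 9.75 − 6.3 = 3.45; wedge = 35.2 − 28.3 = 6.9.
The triangle = ½ × 3.45 × 6.9 = $11.90 thousand.

$11.90 thousand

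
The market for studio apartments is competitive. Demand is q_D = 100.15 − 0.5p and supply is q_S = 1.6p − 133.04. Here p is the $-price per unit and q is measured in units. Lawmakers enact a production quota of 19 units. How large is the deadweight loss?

$862.08

In inverse form: demand p = 200.3 − 2q, supply p = 83.15 + 0.625q.
Competitive equilibrium: 200.3 − 2q = 83.15 + 0.625q → q* = 44.6286, p* = 111.0429.
At q = 19: demand price = 200.3 − 2·19 = 162.3; supply price = 83.15 + 0.625·19 = 95.025.
Δq = 44.6286 − 19 = 25.6286; wedge = 162.3 − 95.025 = 67.275.
The triangle = ½ × 25.6286 × 67.275 = $862.08.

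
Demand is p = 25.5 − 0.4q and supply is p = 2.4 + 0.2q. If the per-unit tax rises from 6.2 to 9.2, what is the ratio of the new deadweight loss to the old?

2.202

Competitive equilibrium: 25.5 − 0.4q = 2.4 + 0.2q → q* = 38.5, p* = 10.1.
For a per-unit tax t: Δq = t/0.6, so DWL = ½·t·(t/0.6) = t²/1.2.
At t = 6.2: DWL = 32.033. At t = 9.2: DWL = 70.533.
Ratio = (9.2/6.2)² = 2.202.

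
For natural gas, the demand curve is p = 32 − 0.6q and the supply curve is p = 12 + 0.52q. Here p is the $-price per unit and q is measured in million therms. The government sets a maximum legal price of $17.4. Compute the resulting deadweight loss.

$31.27 million

Competitive equilibrium: 32 − 0.6q = 12 + 0.52q → q* = 17.8571, p* = 21.2857.
At the ceiling p = 17.4, quantity supplied = (17.4 − 12)/0.52 = 10.3846.
Willingness to pay at q' = 10.3846: 32 − 0.6·10.3846 = 25.7692.
Δq = 17.8571 − 10.3846 = 7.4725; wedge = 25.7692 − 17.4 = 8.3692.
DWL = ½ × 7.4725 × 8.3692 = $31.27 million.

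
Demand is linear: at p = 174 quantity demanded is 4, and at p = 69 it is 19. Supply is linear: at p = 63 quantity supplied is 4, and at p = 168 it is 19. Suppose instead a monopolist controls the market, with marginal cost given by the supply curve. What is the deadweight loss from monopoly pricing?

Demand slope = (69 − 174)/(19 − 4) = −7, so p = 202 − 7q.
Supply slope = (168 − 63)/(19 − 4) = 7, so p = 35 + 7q.
Competitive equilibrium: 202 − 7q = 35 + 7q → q* = 11.9286, p* = 118.5.
Marginal revenue: MR = 202 − 14q. Set MR = MC: 202 − 14q = 35 + 7q → q_m = 7.9524.
Price p_m = 202 − 7·7.9524 = 146.3332; MC(q_m) = 35 + 7·7.9524 = 90.6668.
Competitive q* = 11.9286, so Δq = 3.9762; wedge = 146.3332 − 90.6668 = 55.6664.
Deadweight loss = ½ × 3.9762 × 55.6664 = 110.67.

110.67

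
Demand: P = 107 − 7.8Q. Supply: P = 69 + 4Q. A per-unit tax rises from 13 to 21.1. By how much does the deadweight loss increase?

Competitive equilibrium: 107 − 7.8Q = 69 + 4Q → Q* = 3.2203, P* = 81.8814.
For a per-unit tax t: ΔQ = t/11.8, so DWL = ½·t·(t/11.8) = t²/23.6.
At t = 13: DWL = 7.161. At t = 21.1: DWL = 18.865.
Increase = 18.865 − 7.161 = 11.70.

11.70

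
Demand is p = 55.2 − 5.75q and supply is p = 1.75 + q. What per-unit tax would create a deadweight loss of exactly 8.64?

Competitive equilibrium: 55.2 − 5.75q = 1.75 + q → q* = 7.9185, p* = 9.6685.
A tax t gives Δq = t/6.75 and wedge t, so DWL = t²/13.5.
t²/13.5 = 8.64 → t² = 116.64 → t = 10.8.

10.8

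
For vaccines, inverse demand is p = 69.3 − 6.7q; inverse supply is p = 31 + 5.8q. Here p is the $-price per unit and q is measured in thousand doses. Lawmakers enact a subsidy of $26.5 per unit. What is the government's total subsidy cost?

$137.376 thousand

Competitive equilibrium: 69.3 − 6.7q = 31 + 5.8q → q* = 3.064, p* = 48.7712.
The subsidy lowers effective supply by 26.5: p = 4.5 + 5.8q.
New quantity: 69.3 − 6.7q = 4.5 + 5.8q → q' = 5.184.
Total subsidy cost = 26.5 × 5.184 = $137.376 thousand.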